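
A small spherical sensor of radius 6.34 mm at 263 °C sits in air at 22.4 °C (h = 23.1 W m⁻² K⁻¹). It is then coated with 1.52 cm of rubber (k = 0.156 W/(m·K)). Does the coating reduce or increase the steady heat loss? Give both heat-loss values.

Critical radius for a sphere: r_cr = 2k/h = 0.0135 m = 1.35 cm.
Outer radius after coating: r₂ = 0.00634 + 0.0152 = 0.02154 m.
r₁ < r_cr < r₂: heat loss rises to a maximum at r_cr then falls. Whether the coating helps depends on whether Q(r₂) has dropped back below Q(r₁).
Bare: R = 1/(4πr₁²h) = 85.70 K/W; Q = 240.6/85.70 = 2.81 W.
Coated: R = R_cond + R_conv = 64.20 K/W; Q = 240.6/64.20 = 3.75 W.

increases: 2.81 → 3.75 W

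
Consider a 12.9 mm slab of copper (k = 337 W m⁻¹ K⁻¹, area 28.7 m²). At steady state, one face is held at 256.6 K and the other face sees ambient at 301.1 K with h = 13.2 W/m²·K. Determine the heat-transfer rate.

Q = 16800 W

Treat each layer as a resistance in series:
  R_copper = L/(kA) = 0.0129/(337·28.7) = 1.334×10^-6 K/W
  R_conv,out = 1/(hA) = 1/(13.2·28.7) = 0.002640 K/W
ΣR = 1.334×10^-6 + 0.002640 = 0.002641 K/W
Q = ΔT/ΣR = (256.6 K − 301.1 K)/0.002641 = -16800 W
(Negative Q ⇒ heat flows inward; heat gain = 16800 W.)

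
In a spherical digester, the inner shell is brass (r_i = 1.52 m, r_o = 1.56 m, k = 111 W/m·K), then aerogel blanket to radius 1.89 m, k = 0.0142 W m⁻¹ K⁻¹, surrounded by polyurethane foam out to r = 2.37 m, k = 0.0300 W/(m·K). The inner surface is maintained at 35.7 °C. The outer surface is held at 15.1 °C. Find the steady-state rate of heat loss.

Resistance network (inner→outer):
  R_brass = (1/1.52 − 1/1.56)/(4πk) = 0.01687/(4π·111) = 1.209×10^-5 K/W
  R_aerogel blanket = (1/1.56 − 1/1.89)/(4πk) = 0.1119/(4π·0.0142) = 0.6272 K/W
  R_polyurethane foam = (1/1.89 − 1/2.37)/(4πk) = 0.1072/(4π·0.0300) = 0.2842 K/W
ΣR = 1.209×10^-5 + 0.6272 + 0.2842 = 0.9114 K/W
Q = ΔT/ΣR = (35.7 °C − 15.1 °C)/0.9114 = 22.6 W

Q = 22.6 W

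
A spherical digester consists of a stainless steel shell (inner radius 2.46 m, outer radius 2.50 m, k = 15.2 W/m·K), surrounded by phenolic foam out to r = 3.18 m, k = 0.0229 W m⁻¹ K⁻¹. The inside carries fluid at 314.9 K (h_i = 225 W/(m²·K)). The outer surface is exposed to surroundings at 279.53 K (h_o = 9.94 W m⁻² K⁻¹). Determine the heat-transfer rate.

Q = 119 W

Treat each layer as a resistance in series:
  R_conv,in = 1/(4πr²h) = 1/(4π·2.46²·225) = 5.844×10^-5 K/W
  R_stainless steel = (1/2.46 − 1/2.50)/(4πk) = 0.006504/(4π·15.2) = 3.405×10^-5 K/W
  R_phenolic foam = (1/2.50 − 1/3.18)/(4πk) = 0.08553/(4π·0.0229) = 0.2972 K/W
  R_conv,out = 1/(4πr²h) = 1/(4π·3.18²·9.94) = 7.917×10^-4 K/W
ΣR = 5.844×10^-5 + 3.405×10^-5 + 0.2972 + 7.917×10^-4 = 0.2981 K/W
Q = ΔT/ΣR = (314.9 K − 279.53 K)/0.2981 = 119 W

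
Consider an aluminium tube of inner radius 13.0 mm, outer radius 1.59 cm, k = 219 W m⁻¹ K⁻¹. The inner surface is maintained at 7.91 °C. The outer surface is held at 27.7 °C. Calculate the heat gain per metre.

Q' = 135 kW/m

Q' = 2πk·ΔT/ln(r₂/r₁) = 2π × 219 × 19.79 / ln(0.0159/0.0130) = 1.35×10^5 W/m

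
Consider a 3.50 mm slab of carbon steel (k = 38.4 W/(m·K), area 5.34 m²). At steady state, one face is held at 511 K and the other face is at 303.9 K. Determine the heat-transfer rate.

Q = 12100 kW

Q = kA·ΔT/L = 38.4 × 5.34 × |511 K − 303.9 K| / 0.00350 = 1.21×10^7 W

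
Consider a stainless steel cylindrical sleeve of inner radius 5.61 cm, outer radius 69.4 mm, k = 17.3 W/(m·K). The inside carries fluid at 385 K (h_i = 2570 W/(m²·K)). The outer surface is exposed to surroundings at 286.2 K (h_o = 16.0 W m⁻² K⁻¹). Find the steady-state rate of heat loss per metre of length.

Q' = 675 W/m

Series thermal resistances, inner to outer:
  R'_conv,in = 1/(2πr h) = 1/(2π·0.0561·2570) = 0.001104 m·K/W
  R'_stainless steel = ln(0.0694/0.0561)/(2πk) = 0.2128/(2π·17.3) = 0.001957 m·K/W
  R'_conv,out = 1/(2πr h) = 1/(2π·0.0694·16.0) = 0.1433 m·K/W
ΣR = 0.001104 + 0.001957 + 0.1433 = 0.1464 m·K/W
Q' = ΔT/ΣR = (385 K − 286.2 K)/0.1464 = 675 W/m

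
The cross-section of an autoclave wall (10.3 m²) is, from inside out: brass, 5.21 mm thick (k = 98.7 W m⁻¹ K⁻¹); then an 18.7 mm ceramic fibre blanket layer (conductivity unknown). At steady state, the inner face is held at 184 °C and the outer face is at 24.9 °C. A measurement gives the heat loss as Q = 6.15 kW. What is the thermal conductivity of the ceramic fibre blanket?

ΣR = ΔT/Q = |184 − 24.9|/6150 = 0.02587 K/W
Known resistances:
  R_brass = L/(kA) = 0.00521/(98.7·10.3) = 5.125×10^-6 K/W
R_ceramic fibre blanket = ΣR − ΣR_known = 0.02587 − 5.125×10^-6 = 0.02586 K/W
L/(kA) = 0.02586 ⇒ k = 0.0187/(0.02586·10.3) = 0.0702 W/m·K

k = 0.0702 W/m·K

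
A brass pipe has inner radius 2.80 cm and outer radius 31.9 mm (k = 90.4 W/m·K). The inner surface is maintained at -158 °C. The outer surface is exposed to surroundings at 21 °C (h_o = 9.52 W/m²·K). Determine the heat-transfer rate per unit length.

Resistance network (inner→outer):
  R'_brass = ln(0.0319/0.0280)/(2πk) = 0.1304/(2π·90.4) = 2.296×10^-4 m·K/W
  R'_conv,out = 1/(2πr h) = 1/(2π·0.0319·9.52) = 0.5241 m·K/W
ΣR = 2.296×10^-4 + 0.5241 = 0.5243 m·K/W
Q' = ΔT/ΣR = (-158 °C − 21 °C)/0.5243 = -341 W/m
(Negative Q' ⇒ heat flows inward; heat gain = 341 W/m.)

Q' = 341 W/m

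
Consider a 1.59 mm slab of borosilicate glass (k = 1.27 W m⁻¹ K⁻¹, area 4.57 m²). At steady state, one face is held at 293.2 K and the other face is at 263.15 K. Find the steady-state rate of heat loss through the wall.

Q = 1.10×10^5 W

Q = kA·ΔT/L = 1.27 × 4.57 × |293.2 K − 263.15 K| / 0.00159 = 1.10×10^5 W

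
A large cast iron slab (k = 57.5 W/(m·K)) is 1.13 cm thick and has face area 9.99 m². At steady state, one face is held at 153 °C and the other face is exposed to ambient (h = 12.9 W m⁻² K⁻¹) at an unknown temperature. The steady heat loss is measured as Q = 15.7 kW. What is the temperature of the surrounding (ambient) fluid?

Series resistances:
  R_cast iron = L/(kA) = 0.0113/(57.5·9.99) = 1.967×10^-5 K/W
  R_conv,out = 1/(hA) = 1/(12.9·9.99) = 0.007760 K/W
ΣR = 0.007779 K/W
ΔT = Q·ΣR = 15700 × 0.007779 = 122.1 K
Heat flows outward, so T_out = T_in − ΔT = 153 − 122.1 = 30.9 °C

T_out = 30.9 °C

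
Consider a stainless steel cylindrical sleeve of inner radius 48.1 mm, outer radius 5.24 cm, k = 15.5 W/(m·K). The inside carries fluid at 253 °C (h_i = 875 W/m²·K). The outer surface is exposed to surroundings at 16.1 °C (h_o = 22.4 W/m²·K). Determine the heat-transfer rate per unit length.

Series thermal resistances, inner to outer:
  R'_conv,in = 1/(2πr h) = 1/(2π·0.0481·875) = 0.003782 m·K/W
  R'_stainless steel = ln(0.0524/0.0481)/(2πk) = 0.08562/(2π·15.5) = 8.792×10^-4 m·K/W
  R'_conv,out = 1/(2πr h) = 1/(2π·0.0524·22.4) = 0.1356 m·K/W
ΣR = 0.003782 + 8.792×10^-4 + 0.1356 = 0.1403 m·K/W
Q' = ΔT/ΣR = (253 °C − 16.1 °C)/0.1403 = 1690 W/m

Q' = 1690 W/m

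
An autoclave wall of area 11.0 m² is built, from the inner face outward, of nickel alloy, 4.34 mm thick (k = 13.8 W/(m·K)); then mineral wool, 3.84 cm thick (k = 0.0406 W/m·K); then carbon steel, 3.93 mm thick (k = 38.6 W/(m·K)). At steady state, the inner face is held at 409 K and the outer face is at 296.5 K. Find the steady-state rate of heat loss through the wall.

Treat each layer as a resistance in series:
  R_nickel alloy = L/(kA) = 0.00434/(13.8·11.0) = 2.859×10^-5 K/W
  R_mineral wool = L/(kA) = 0.0384/(0.0406·11.0) = 0.08598 K/W
  R_carbon steel = L/(kA) = 0.00393/(38.6·11.0) = 9.256×10^-6 K/W
ΣR = 2.859×10^-5 + 0.08598 + 9.256×10^-6 = 0.08602 K/W
Q = ΔT/ΣR = (409 K − 296.5 K)/0.08602 = 1310 W

Q = 1310 W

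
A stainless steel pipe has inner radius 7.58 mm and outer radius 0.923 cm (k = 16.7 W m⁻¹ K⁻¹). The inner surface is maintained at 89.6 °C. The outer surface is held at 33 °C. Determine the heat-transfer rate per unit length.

Q' = 30.2 kW/m

Q' = 2πk·ΔT/ln(r₂/r₁) = 2π × 16.7 × 56.6 / ln(0.00923/0.00758) = 30200 W/m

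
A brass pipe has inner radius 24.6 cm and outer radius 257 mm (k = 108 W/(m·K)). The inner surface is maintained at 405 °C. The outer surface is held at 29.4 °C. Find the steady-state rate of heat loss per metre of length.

Q' = 5.83×10^6 W/m

Q' = 2πk·ΔT/ln(r₂/r₁) = 2π × 108 × 375.6 / ln(0.257/0.246) = 5.83×10^6 W/m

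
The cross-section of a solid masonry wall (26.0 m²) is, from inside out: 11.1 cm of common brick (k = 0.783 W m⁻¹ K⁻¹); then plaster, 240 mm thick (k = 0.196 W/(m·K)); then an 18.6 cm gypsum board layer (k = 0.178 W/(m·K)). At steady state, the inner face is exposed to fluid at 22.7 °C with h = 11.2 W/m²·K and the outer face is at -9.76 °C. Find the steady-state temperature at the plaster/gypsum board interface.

Resistance network (inner→outer):
  R_conv,in = 1/(hA) = 1/(11.2·26.0) = 0.003434 K/W
  R_common brick = L/(kA) = 0.111/(0.783·26.0) = 0.005452 K/W
  R_plaster = L/(kA) = 0.240/(0.196·26.0) = 0.04710 K/W
  R_gypsum board = L/(kA) = 0.186/(0.178·26.0) = 0.04019 K/W
ΣR = 0.003434 + 0.005452 + 0.04710 + 0.04019 = 0.09618 K/W
Q = ΔT/ΣR = (22.7 °C − -9.76 °C)/0.09618 = 337.5 W
From the inner boundary to the plaster/gypsum board interface, ΣR_partial = 0.05599 K/W.
T_interface = T_in − Q·ΣR_partial = 22.7 °C − (337.5)(0.05599) = 3.80 °C

T = 3.80 °C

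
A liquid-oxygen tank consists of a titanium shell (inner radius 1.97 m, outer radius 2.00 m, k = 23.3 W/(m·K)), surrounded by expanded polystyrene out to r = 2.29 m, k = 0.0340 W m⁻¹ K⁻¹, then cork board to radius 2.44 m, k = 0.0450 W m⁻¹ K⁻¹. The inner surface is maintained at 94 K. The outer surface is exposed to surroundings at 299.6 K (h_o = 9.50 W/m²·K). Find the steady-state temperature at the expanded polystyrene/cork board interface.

Treat each layer as a resistance in series:
  R_titanium = (1/1.97 − 1/2.00)/(4πk) = 0.007614/(4π·23.3) = 2.601×10^-5 K/W
  R_expanded polystyrene = (1/2.00 − 1/2.29)/(4πk) = 0.06332/(4π·0.0340) = 0.1482 K/W
  R_cork board = (1/2.29 − 1/2.44)/(4πk) = 0.02685/(4π·0.0450) = 0.04747 K/W
  R_conv,out = 1/(4πr²h) = 1/(4π·2.44²·9.50) = 0.001407 K/W
ΣR = 2.601×10^-5 + 0.1482 + 0.04747 + 0.001407 = 0.1971 K/W
Q = ΔT/ΣR = (94 K − 299.6 K)/0.1971 = -1043 W
From the inner boundary to the expanded polystyrene/cork board interface, ΣR_partial = 0.1482 K/W.
T_interface = T_in − Q·ΣR_partial = 94 K − (-1043)(0.1482) = 248.6 K

T = 248.6 K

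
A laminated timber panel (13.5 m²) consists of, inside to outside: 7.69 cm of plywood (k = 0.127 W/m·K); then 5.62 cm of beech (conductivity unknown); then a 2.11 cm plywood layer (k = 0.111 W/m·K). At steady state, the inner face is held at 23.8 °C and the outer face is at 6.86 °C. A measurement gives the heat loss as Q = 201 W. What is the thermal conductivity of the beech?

ΣR = ΔT/Q = |23.8 − 6.86|/201 = 0.08428 K/W
Known resistances:
  R_plywood = L/(kA) = 0.0769/(0.127·13.5) = 0.04485 K/W
  R_plywood = L/(kA) = 0.0211/(0.111·13.5) = 0.01408 K/W
R_beech = ΣR − ΣR_known = 0.08428 − 0.05893 = 0.02535 K/W
L/(kA) = 0.02535 ⇒ k = 0.0562/(0.02535·13.5) = 0.164 W/m·K

k = 0.164 W/m·K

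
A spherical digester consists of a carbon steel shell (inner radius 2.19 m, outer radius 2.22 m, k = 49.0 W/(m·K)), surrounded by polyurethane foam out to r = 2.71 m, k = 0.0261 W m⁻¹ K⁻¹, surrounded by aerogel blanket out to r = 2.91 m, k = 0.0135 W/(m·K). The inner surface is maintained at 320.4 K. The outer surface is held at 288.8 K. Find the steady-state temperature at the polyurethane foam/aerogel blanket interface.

Resistance network (inner→outer):
  R_carbon steel = (1/2.19 − 1/2.22)/(4πk) = 0.006171/(4π·49.0) = 1.002×10^-5 K/W
  R_polyurethane foam = (1/2.22 − 1/2.71)/(4πk) = 0.08145/(4π·0.0261) = 0.2483 K/W
  R_aerogel blanket = (1/2.71 − 1/2.91)/(4πk) = 0.02536/(4π·0.0135) = 0.1495 K/W
ΣR = 1.002×10^-5 + 0.2483 + 0.1495 = 0.3978 K/W
Q = ΔT/ΣR = (320.4 K − 288.8 K)/0.3978 = 79.44 W
From the inner boundary to the polyurethane foam/aerogel blanket interface, ΣR_partial = 0.2483 K/W.
T_interface = T_in − Q·ΣR_partial = 320.4 K − (79.44)(0.2483) = 300.7 K

T = 300.7 K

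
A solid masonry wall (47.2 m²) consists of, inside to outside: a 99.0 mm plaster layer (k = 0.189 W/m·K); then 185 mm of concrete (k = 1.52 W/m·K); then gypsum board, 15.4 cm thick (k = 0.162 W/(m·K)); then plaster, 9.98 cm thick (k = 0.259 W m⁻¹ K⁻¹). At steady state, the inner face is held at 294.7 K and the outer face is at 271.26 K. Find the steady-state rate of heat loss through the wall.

Series thermal resistances, inner to outer:
  R_plaster = L/(kA) = 0.0990/(0.189·47.2) = 0.01110 K/W
  R_concrete = L/(kA) = 0.185/(1.52·47.2) = 0.002579 K/W
  R_gypsum board = L/(kA) = 0.154/(0.162·47.2) = 0.02014 K/W
  R_plaster = L/(kA) = 0.0998/(0.259·47.2) = 0.008164 K/W
ΣR = 0.01110 + 0.002579 + 0.02014 + 0.008164 = 0.04198 K/W
Q = ΔT/ΣR = (294.7 K − 271.26 K)/0.04198 = 558 W

Q = 558 W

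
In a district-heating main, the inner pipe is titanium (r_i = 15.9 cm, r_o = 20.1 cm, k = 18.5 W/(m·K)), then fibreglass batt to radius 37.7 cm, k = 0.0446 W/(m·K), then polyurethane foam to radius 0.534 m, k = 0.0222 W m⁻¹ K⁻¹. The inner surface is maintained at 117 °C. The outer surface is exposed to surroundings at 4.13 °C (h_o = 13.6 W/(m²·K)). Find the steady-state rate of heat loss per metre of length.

Q' = 23.7 W/m

Resistance network (inner→outer):
  R'_titanium = ln(0.201/0.159)/(2πk) = 0.2344/(2π·18.5) = 0.002017 m·K/W
  R'_fibreglass batt = ln(0.377/0.201)/(2πk) = 0.6289/(2π·0.0446) = 2.244 m·K/W
  R'_polyurethane foam = ln(0.534/0.377)/(2πk) = 0.3482/(2π·0.0222) = 2.496 m·K/W
  R'_conv,out = 1/(2πr h) = 1/(2π·0.534·13.6) = 0.02191 m·K/W
ΣR = 0.002017 + 2.244 + 2.496 + 0.02191 = 4.764 m·K/W
Q' = ΔT/ΣR = (117 °C − 4.13 °C)/4.764 = 23.7 W/m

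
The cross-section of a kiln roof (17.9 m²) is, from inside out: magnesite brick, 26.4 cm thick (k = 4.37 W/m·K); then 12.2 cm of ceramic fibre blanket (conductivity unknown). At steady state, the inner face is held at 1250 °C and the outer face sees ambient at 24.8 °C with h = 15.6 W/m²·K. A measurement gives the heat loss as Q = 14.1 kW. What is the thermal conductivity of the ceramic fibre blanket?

ΣR = ΔT/Q = |1250 − 24.8|/14100 = 0.08689 K/W
Known resistances:
  R_magnesite brick = L/(kA) = 0.264/(4.37·17.9) = 0.003375 K/W
  R_conv,out = 1/(hA) = 1/(15.6·17.9) = 0.003581 K/W
R_ceramic fibre blanket = ΣR − ΣR_known = 0.08689 − 0.006956 = 0.07993 K/W
L/(kA) = 0.07993 ⇒ k = 0.122/(0.07993·17.9) = 0.0853 W/m·K

k = 0.0853 W/m·K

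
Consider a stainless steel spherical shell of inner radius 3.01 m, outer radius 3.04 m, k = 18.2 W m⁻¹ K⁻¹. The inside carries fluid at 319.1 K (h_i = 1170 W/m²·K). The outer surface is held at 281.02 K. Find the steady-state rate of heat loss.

Series thermal resistances, inner to outer:
  R_conv,in = 1/(4πr²h) = 1/(4π·3.01²·1170) = 7.507×10^-6 K/W
  R_stainless steel = (1/3.01 − 1/3.04)/(4πk) = 0.003279/(4π·18.2) = 1.434×10^-5 K/W
ΣR = 7.507×10^-6 + 1.434×10^-5 = 2.185×10^-5 K/W
Q = ΔT/ΣR = (319.1 K − 281.02 K)/2.185×10^-5 = 1.74×10^6 W

Q = 1740 kW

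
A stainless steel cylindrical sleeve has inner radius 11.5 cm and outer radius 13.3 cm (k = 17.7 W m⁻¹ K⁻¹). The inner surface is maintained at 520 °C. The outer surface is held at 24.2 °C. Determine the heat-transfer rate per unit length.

Q' = 3.79×10^5 W/m

Q' = 2πk·ΔT/ln(r₂/r₁) = 2π × 17.7 × 495.8 / ln(0.133/0.115) = 3.79×10^5 W/m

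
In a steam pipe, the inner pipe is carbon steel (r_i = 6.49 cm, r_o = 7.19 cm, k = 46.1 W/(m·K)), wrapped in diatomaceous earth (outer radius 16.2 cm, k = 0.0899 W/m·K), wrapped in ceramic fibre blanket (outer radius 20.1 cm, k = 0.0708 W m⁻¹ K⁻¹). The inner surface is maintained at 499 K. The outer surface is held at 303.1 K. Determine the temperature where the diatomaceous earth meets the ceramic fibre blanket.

Series thermal resistances, inner to outer:
  R'_carbon steel = ln(0.0719/0.0649)/(2πk) = 0.1024/(2π·46.1) = 3.536×10^-4 m·K/W
  R'_diatomaceous earth = ln(0.162/0.0719)/(2πk) = 0.8123/(2π·0.0899) = 1.438 m·K/W
  R'_ceramic fibre blanket = ln(0.201/0.162)/(2πk) = 0.2157/(2π·0.0708) = 0.4849 m·K/W
ΣR = 3.536×10^-4 + 1.438 + 0.4849 = 1.923 m·K/W
Q' = ΔT/ΣR = (499 K − 303.1 K)/1.923 = 101.9 W/m
From the inner boundary to the diatomaceous earth/ceramic fibre blanket interface, ΣR_partial = 1.438 m·K/W.
T_interface = T_in − Q'·ΣR_partial = 499 K − (101.9)(1.438) = 352.5 K

T = 352.5 K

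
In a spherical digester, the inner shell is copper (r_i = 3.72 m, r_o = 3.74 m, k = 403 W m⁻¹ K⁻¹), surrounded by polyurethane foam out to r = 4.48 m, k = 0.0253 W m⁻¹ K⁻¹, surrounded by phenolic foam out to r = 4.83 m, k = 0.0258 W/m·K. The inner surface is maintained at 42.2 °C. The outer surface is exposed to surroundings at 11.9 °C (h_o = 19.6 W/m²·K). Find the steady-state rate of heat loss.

Resistance network (inner→outer):
  R_copper = (1/3.72 − 1/3.74)/(4πk) = 0.001438/(4π·403) = 2.839×10^-7 K/W
  R_polyurethane foam = (1/3.74 − 1/4.48)/(4πk) = 0.04417/(4π·0.0253) = 0.1389 K/W
  R_phenolic foam = (1/4.48 − 1/4.83)/(4πk) = 0.01617/(4π·0.0258) = 0.04989 K/W
  R_conv,out = 1/(4πr²h) = 1/(4π·4.83²·19.6) = 1.740×10^-4 K/W
ΣR = 2.839×10^-7 + 0.1389 + 0.04989 + 1.740×10^-4 = 0.1890 K/W
Q = ΔT/ΣR = (42.2 °C − 11.9 °C)/0.1890 = 160 W

Q = 160 W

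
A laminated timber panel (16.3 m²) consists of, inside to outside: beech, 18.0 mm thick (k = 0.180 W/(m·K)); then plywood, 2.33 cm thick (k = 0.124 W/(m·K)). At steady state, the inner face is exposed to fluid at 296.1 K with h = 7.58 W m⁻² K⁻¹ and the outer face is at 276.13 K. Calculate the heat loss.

Q = 775 W

Treat each layer as a resistance in series:
  R_conv,in = 1/(hA) = 1/(7.58·16.3) = 0.008094 K/W
  R_beech = L/(kA) = 0.0180/(0.180·16.3) = 0.006135 K/W
  R_plywood = L/(kA) = 0.0233/(0.124·16.3) = 0.01153 K/W
ΣR = 0.008094 + 0.006135 + 0.01153 = 0.02576 K/W
Q = ΔT/ΣR = (296.1 K − 276.13 K)/0.02576 = 775 W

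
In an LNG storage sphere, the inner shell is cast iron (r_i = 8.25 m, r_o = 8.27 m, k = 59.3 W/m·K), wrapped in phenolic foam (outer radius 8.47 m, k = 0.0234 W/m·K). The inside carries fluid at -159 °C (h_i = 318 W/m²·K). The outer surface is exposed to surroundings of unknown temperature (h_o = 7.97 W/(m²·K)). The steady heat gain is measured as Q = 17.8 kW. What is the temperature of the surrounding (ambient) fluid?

Series resistances:
  R_conv,in = 1/(4πr²h) = 1/(4π·8.25²·318) = 3.677×10^-6 K/W
  R_cast iron = (1/8.25 − 1/8.27)/(4πk) = 2.931×10^-4/(4π·59.3) = 3.934×10^-7 K/W
  R_phenolic foam = (1/8.27 − 1/8.47)/(4πk) = 0.002855/(4π·0.0234) = 0.009710 K/W
  R_conv,out = 1/(4πr²h) = 1/(4π·8.47²·7.97) = 1.392×10^-4 K/W
ΣR = 0.009853 K/W
ΔT = Q·ΣR = 17800 × 0.009853 = 175.4 K
Heat flows inward, so T_out = T_in + ΔT = -159 + 175.4 = 16.4 °C

T_out = 16.4 °C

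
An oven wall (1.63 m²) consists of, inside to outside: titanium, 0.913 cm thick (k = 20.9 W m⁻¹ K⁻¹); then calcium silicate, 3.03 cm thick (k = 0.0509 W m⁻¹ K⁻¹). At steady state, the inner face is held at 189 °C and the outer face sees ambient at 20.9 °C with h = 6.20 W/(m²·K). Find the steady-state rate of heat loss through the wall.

Resistance network (inner→outer):
  R_titanium = L/(kA) = 0.00913/(20.9·1.63) = 2.680×10^-4 K/W
  R_calcium silicate = L/(kA) = 0.0303/(0.0509·1.63) = 0.3652 K/W
  R_conv,out = 1/(hA) = 1/(6.20·1.63) = 0.09895 K/W
ΣR = 2.680×10^-4 + 0.3652 + 0.09895 = 0.4644 K/W
Q = ΔT/ΣR = (189 °C − 20.9 °C)/0.4644 = 362 W

Q = 362 W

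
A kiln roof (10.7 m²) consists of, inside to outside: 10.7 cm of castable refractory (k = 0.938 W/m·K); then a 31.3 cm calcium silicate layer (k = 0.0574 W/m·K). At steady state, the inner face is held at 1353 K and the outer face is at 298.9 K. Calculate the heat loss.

Series thermal resistances, inner to outer:
  R_castable refractory = L/(kA) = 0.107/(0.938·10.7) = 0.01066 K/W
  R_calcium silicate = L/(kA) = 0.313/(0.0574·10.7) = 0.5096 K/W
ΣR = 0.01066 + 0.5096 = 0.5203 K/W
Q = ΔT/ΣR = (1353 K − 298.9 K)/0.5203 = 2030 W

Q = 2030 W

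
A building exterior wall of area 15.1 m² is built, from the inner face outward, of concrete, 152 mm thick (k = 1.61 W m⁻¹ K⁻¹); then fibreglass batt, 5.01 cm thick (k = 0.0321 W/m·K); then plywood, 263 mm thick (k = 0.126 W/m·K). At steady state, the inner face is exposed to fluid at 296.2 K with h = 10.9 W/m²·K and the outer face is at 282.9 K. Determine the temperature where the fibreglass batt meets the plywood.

Resistance network (inner→outer):
  R_conv,in = 1/(hA) = 1/(10.9·15.1) = 0.006076 K/W
  R_concrete = L/(kA) = 0.152/(1.61·15.1) = 0.006252 K/W
  R_fibreglass batt = L/(kA) = 0.0501/(0.0321·15.1) = 0.1034 K/W
  R_plywood = L/(kA) = 0.263/(0.126·15.1) = 0.1382 K/W
ΣR = 0.006076 + 0.006252 + 0.1034 + 0.1382 = 0.2539 K/W
Q = ΔT/ΣR = (296.2 K − 282.9 K)/0.2539 = 52.38 W
From the inner boundary to the fibreglass batt/plywood interface, ΣR_partial = 0.1157 K/W.
T_interface = T_in − Q·ΣR_partial = 296.2 K − (52.38)(0.1157) = 290.1 K

T = 290.1 K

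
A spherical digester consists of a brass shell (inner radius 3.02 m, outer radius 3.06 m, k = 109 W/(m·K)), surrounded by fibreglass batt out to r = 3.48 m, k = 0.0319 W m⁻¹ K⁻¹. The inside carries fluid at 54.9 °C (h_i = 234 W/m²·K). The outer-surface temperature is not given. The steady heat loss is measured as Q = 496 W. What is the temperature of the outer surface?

Sum the resistances:
  R_conv,in = 1/(4πr²h) = 1/(4π·3.02²·234) = 3.729×10^-5 K/W
  R_brass = (1/3.02 − 1/3.06)/(4πk) = 0.004328/(4π·109) = 3.160×10^-6 K/W
  R_fibreglass batt = (1/3.06 − 1/3.48)/(4πk) = 0.03944/(4π·0.0319) = 0.09839 K/W
ΣR = 0.09843 K/W
ΔT = Q·ΣR = 496 × 0.09843 = 48.82 K
Heat flows outward, so T_out = T_in − ΔT = 54.9 − 48.82 = 6.08 °C

T_out = 6.08 °C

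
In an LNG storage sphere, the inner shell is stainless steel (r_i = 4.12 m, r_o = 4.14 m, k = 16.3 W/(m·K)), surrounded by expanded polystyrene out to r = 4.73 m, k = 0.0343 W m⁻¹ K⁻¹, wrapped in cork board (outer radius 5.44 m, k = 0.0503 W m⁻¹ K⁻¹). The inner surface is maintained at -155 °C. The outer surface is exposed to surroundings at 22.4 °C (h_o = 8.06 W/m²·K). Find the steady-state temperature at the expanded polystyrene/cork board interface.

T = -46.1 °C

Treat each layer as a resistance in series:
  R_stainless steel = (1/4.12 − 1/4.14)/(4πk) = 0.001173/(4π·16.3) = 5.724×10^-6 K/W
  R_expanded polystyrene = (1/4.14 − 1/4.73)/(4πk) = 0.03013/(4π·0.0343) = 0.06990 K/W
  R_cork board = (1/4.73 − 1/5.44)/(4πk) = 0.02759/(4π·0.0503) = 0.04365 K/W
  R_conv,out = 1/(4πr²h) = 1/(4π·5.44²·8.06) = 3.336×10^-4 K/W
ΣR = 5.724×10^-6 + 0.06990 + 0.04365 + 3.336×10^-4 = 0.1139 K/W
Q = ΔT/ΣR = (-155 °C − 22.4 °C)/0.1139 = -1558 W
From the inner boundary to the expanded polystyrene/cork board interface, ΣR_partial = 0.06991 K/W.
T_interface = T_in − Q·ΣR_partial = -155 °C − (-1558)(0.06991) = -46.1 °C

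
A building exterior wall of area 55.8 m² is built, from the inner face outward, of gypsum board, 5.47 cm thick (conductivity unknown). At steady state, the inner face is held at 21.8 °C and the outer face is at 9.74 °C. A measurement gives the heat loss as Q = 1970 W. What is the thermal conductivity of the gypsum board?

ΣR = ΔT/Q = |21.8 − 9.74|/1970 = 0.006122 K/W
L/(kA) = 0.006122 ⇒ k = 0.0547/(0.006122·55.8) = 0.160 W/m·K

k = 0.160 W/m·K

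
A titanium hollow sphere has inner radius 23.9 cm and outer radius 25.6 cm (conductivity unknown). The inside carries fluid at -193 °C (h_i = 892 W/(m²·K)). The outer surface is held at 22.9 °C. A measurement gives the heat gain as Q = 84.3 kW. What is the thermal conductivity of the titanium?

k = 22.1 W/m·K

ΣR = ΔT/Q = |-193 − 22.9|/84300 = 0.002561 K/W
Known resistances:
  R_conv,in = 1/(4πr²h) = 1/(4π·0.239²·892) = 0.001562 K/W
R_titanium = ΣR − ΣR_known = 0.002561 − 0.001562 = 9.990×10^-4 K/W
(1/r₁−1/r₂)/(4πk) = 9.990×10^-4 ⇒ k = 0.2779/(4π·9.990×10^-4) = 22.1 W/m·K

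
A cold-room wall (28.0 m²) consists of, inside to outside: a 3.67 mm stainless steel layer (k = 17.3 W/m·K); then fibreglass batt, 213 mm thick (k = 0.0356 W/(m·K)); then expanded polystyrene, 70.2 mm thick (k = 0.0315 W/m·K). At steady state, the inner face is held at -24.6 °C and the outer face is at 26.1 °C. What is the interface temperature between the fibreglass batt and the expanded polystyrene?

Resistance network (inner→outer):
  R_stainless steel = L/(kA) = 0.00367/(17.3·28.0) = 7.576×10^-6 K/W
  R_fibreglass batt = L/(kA) = 0.213/(0.0356·28.0) = 0.2137 K/W
  R_expanded polystyrene = L/(kA) = 0.0702/(0.0315·28.0) = 0.07959 K/W
ΣR = 7.576×10^-6 + 0.2137 + 0.07959 = 0.2933 K/W
Q = ΔT/ΣR = (-24.6 °C − 26.1 °C)/0.2933 = -172.9 W
From the inner boundary to the fibreglass batt/expanded polystyrene interface, ΣR_partial = 0.2137 K/W.
T_interface = T_in − Q·ΣR_partial = -24.6 °C − (-172.9)(0.2137) = 12.3 °C

T = 12.3 °C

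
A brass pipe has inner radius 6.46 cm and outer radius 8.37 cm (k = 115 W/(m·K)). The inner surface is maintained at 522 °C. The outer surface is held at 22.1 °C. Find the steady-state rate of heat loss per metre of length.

Q' = 1.39×10^6 W/m

Q' = 2πk·ΔT/ln(r₂/r₁) = 2π × 115 × 499.9 / ln(0.0837/0.0646) = 1.39×10^6 W/m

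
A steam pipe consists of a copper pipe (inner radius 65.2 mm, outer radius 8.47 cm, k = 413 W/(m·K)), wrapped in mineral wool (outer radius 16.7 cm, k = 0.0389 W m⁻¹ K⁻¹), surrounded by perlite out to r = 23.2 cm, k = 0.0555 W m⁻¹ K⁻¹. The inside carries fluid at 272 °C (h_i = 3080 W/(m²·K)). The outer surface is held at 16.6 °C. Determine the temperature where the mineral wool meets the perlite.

T = 81.3 °C

Resistance network (inner→outer):
  R'_conv,in = 1/(2πr h) = 1/(2π·0.0652·3080) = 7.925×10^-4 m·K/W
  R'_copper = ln(0.0847/0.0652)/(2πk) = 0.2617/(2π·413) = 1.008×10^-4 m·K/W
  R'_mineral wool = ln(0.167/0.0847)/(2πk) = 0.6789/(2π·0.0389) = 2.778 m·K/W
  R'_perlite = ln(0.232/0.167)/(2πk) = 0.3287/(2π·0.0555) = 0.9427 m·K/W
ΣR = 7.925×10^-4 + 1.008×10^-4 + 2.778 + 0.9427 = 3.722 m·K/W
Q' = ΔT/ΣR = (272 °C − 16.6 °C)/3.722 = 68.62 W/m
From the inner boundary to the mineral wool/perlite interface, ΣR_partial = 2.779 m·K/W.
T_interface = T_in − Q'·ΣR_partial = 272 °C − (68.62)(2.779) = 81.3 °C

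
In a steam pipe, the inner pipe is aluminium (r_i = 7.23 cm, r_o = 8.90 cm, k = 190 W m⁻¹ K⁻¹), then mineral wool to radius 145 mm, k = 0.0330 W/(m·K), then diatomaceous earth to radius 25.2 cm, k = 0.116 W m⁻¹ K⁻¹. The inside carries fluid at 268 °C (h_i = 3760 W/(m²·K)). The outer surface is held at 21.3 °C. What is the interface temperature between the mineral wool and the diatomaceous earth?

Series thermal resistances, inner to outer:
  R'_conv,in = 1/(2πr h) = 1/(2π·0.0723·3760) = 5.855×10^-4 m·K/W
  R'_aluminium = ln(0.0890/0.0723)/(2πk) = 0.2078/(2π·190) = 1.741×10^-4 m·K/W
  R'_mineral wool = ln(0.145/0.0890)/(2πk) = 0.4881/(2π·0.0330) = 2.354 m·K/W
  R'_diatomaceous earth = ln(0.252/0.145)/(2πk) = 0.5527/(2π·0.116) = 0.7583 m·K/W
ΣR = 5.855×10^-4 + 1.741×10^-4 + 2.354 + 0.7583 = 3.113 m·K/W
Q' = ΔT/ΣR = (268 °C − 21.3 °C)/3.113 = 79.25 W/m
From the inner boundary to the mineral wool/diatomaceous earth interface, ΣR_partial = 2.355 m·K/W.
T_interface = T_in − Q'·ΣR_partial = 268 °C − (79.25)(2.355) = 81.4 °C

T = 81.4 °C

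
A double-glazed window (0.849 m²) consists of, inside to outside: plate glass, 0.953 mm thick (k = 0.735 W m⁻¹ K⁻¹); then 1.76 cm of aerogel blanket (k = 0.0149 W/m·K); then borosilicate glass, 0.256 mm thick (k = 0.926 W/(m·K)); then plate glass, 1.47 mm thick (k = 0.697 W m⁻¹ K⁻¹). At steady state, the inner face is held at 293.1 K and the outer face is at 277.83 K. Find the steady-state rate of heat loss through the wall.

Series thermal resistances, inner to outer:
  R_plate glass = L/(kA) = 9.53×10^-4/(0.735·0.849) = 0.001527 K/W
  R_aerogel blanket = L/(kA) = 0.0176/(0.0149·0.849) = 1.391 K/W
  R_borosilicate glass = L/(kA) = 2.56×10^-4/(0.926·0.849) = 3.256×10^-4 K/W
  R_plate glass = L/(kA) = 0.00147/(0.697·0.849) = 0.002484 K/W
ΣR = 0.001527 + 1.391 + 3.256×10^-4 + 0.002484 = 1.395 K/W
Q = ΔT/ΣR = (293.1 K − 277.83 K)/1.395 = 10.9 W

Q = 10.9 W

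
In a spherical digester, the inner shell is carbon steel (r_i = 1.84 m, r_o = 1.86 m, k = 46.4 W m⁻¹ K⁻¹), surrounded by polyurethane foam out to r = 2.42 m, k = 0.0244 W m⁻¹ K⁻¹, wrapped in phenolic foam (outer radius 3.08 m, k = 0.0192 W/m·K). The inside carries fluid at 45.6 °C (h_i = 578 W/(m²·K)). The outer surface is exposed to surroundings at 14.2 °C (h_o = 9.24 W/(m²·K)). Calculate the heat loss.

Q = 40.6 W

Treat each layer as a resistance in series:
  R_conv,in = 1/(4πr²h) = 1/(4π·1.84²·578) = 4.067×10^-5 K/W
  R_carbon steel = (1/1.84 − 1/1.86)/(4πk) = 0.005844/(4π·46.4) = 1.002×10^-5 K/W
  R_polyurethane foam = (1/1.86 − 1/2.42)/(4πk) = 0.1244/(4π·0.0244) = 0.4058 K/W
  R_phenolic foam = (1/2.42 − 1/3.08)/(4πk) = 0.08855/(4π·0.0192) = 0.3670 K/W
  R_conv,out = 1/(4πr²h) = 1/(4π·3.08²·9.24) = 9.079×10^-4 K/W
ΣR = 4.067×10^-5 + 1.002×10^-5 + 0.4058 + 0.3670 + 9.079×10^-4 = 0.7738 K/W
Q = ΔT/ΣR = (45.6 °C − 14.2 °C)/0.7738 = 40.6 W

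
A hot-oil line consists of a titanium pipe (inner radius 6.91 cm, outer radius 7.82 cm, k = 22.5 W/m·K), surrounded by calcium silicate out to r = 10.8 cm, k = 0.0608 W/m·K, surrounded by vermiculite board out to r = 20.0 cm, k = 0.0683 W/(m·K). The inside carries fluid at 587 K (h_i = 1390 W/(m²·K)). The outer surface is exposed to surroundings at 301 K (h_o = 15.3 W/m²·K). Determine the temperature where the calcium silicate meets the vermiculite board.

T = 483 K

Treat each layer as a resistance in series:
  R'_conv,in = 1/(2πr h) = 1/(2π·0.0691·1390) = 0.001657 m·K/W
  R'_titanium = ln(0.0782/0.0691)/(2πk) = 0.1237/(2π·22.5) = 8.751×10^-4 m·K/W
  R'_calcium silicate = ln(0.108/0.0782)/(2πk) = 0.3229/(2π·0.0608) = 0.8451 m·K/W
  R'_vermiculite board = ln(0.200/0.108)/(2πk) = 0.6162/(2π·0.0683) = 1.436 m·K/W
  R'_conv,out = 1/(2πr h) = 1/(2π·0.200·15.3) = 0.05201 m·K/W
ΣR = 0.001657 + 8.751×10^-4 + 0.8451 + 1.436 + 0.05201 = 2.336 m·K/W
Q' = ΔT/ΣR = (587 K − 301 K)/2.336 = 122.4 W/m
From the inner boundary to the calcium silicate/vermiculite board interface, ΣR_partial = 0.8476 m·K/W.
T_interface = T_in − Q'·ΣR_partial = 587 K − (122.4)(0.8476) = 483 K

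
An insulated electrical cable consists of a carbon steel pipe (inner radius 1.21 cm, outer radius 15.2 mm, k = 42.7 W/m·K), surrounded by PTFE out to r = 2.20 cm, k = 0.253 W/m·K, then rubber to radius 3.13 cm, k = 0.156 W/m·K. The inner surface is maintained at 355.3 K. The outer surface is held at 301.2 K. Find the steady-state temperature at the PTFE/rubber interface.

T = 334.0 K

Treat each layer as a resistance in series:
  R'_carbon steel = ln(0.0152/0.0121)/(2πk) = 0.2281/(2π·42.7) = 8.502×10^-4 m·K/W
  R'_PTFE = ln(0.0220/0.0152)/(2πk) = 0.3697/(2π·0.253) = 0.2326 m·K/W
  R'_rubber = ln(0.0313/0.0220)/(2πk) = 0.3526/(2π·0.156) = 0.3597 m·K/W
ΣR = 8.502×10^-4 + 0.2326 + 0.3597 = 0.5932 m·K/W
Q' = ΔT/ΣR = (355.3 K − 301.2 K)/0.5932 = 91.20 W/m
From the inner boundary to the PTFE/rubber interface, ΣR_partial = 0.2335 m·K/W.
T_interface = T_in − Q'·ΣR_partial = 355.3 K − (91.20)(0.2335) = 334.0 K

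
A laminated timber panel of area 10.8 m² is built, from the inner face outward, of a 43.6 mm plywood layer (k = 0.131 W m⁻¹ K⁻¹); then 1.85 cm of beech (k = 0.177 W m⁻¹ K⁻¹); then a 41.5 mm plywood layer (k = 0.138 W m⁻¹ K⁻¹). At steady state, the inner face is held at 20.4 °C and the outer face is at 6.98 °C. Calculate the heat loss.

Resistance network (inner→outer):
  R_plywood = L/(kA) = 0.0436/(0.131·10.8) = 0.03082 K/W
  R_beech = L/(kA) = 0.0185/(0.177·10.8) = 0.009678 K/W
  R_plywood = L/(kA) = 0.0415/(0.138·10.8) = 0.02784 K/W
ΣR = 0.03082 + 0.009678 + 0.02784 = 0.06834 K/W
Q = ΔT/ΣR = (20.4 °C − 6.98 °C)/0.06834 = 196 W

Q = 196 W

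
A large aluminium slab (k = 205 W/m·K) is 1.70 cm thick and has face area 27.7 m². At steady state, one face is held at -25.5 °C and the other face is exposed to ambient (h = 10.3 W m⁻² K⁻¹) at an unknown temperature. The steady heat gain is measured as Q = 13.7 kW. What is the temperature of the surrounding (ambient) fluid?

T_out = 22.6 °C

Series resistances:
  R_aluminium = L/(kA) = 0.0170/(205·27.7) = 2.994×10^-6 K/W
  R_conv,out = 1/(hA) = 1/(10.3·27.7) = 0.003505 K/W
ΣR = 0.003508 K/W
ΔT = Q·ΣR = 13700 × 0.003508 = 48.06 K
Heat flows inward, so T_out = T_in + ΔT = -25.5 + 48.06 = 22.6 °C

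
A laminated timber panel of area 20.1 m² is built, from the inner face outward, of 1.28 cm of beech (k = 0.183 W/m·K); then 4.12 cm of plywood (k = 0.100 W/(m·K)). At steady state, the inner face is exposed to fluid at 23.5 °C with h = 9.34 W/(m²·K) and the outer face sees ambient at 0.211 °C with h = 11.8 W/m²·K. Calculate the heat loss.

Q = 695 W

Resistance network (inner→outer):
  R_conv,in = 1/(hA) = 1/(9.34·20.1) = 0.005327 K/W
  R_beech = L/(kA) = 0.0128/(0.183·20.1) = 0.003480 K/W
  R_plywood = L/(kA) = 0.0412/(0.100·20.1) = 0.02050 K/W
  R_conv,out = 1/(hA) = 1/(11.8·20.1) = 0.004216 K/W
ΣR = 0.005327 + 0.003480 + 0.02050 + 0.004216 = 0.03352 K/W
Q = ΔT/ΣR = (23.5 °C − 0.211 °C)/0.03352 = 695 W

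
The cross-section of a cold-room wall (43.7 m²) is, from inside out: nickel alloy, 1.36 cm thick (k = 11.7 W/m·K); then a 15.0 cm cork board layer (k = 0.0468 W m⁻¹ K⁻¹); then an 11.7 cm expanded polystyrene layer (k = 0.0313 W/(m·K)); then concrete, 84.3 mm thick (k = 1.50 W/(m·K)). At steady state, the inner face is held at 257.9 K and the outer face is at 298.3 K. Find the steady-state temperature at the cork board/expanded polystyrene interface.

T = 276.40 K

Series thermal resistances, inner to outer:
  R_nickel alloy = L/(kA) = 0.0136/(11.7·43.7) = 2.660×10^-5 K/W
  R_cork board = L/(kA) = 0.150/(0.0468·43.7) = 0.07334 K/W
  R_expanded polystyrene = L/(kA) = 0.117/(0.0313·43.7) = 0.08554 K/W
  R_concrete = L/(kA) = 0.0843/(1.50·43.7) = 0.001286 K/W
ΣR = 2.660×10^-5 + 0.07334 + 0.08554 + 0.001286 = 0.1602 K/W
Q = ΔT/ΣR = (257.9 K − 298.3 K)/0.1602 = -252.2 W
From the inner boundary to the cork board/expanded polystyrene interface, ΣR_partial = 0.07337 K/W.
T_interface = T_in − Q·ΣR_partial = 257.9 K − (-252.2)(0.07337) = 276.40 K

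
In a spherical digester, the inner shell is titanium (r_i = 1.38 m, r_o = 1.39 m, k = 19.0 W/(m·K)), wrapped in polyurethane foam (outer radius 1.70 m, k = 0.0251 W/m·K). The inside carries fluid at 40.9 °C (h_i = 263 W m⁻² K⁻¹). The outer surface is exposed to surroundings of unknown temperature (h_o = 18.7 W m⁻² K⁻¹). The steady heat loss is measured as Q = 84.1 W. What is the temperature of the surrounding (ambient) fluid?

T_out = 5.78 °C

Series resistances:
  R_conv,in = 1/(4πr²h) = 1/(4π·1.38²·263) = 1.589×10^-4 K/W
  R_titanium = (1/1.38 − 1/1.39)/(4πk) = 0.005213/(4π·19.0) = 2.183×10^-5 K/W
  R_polyurethane foam = (1/1.39 − 1/1.70)/(4πk) = 0.1312/(4π·0.0251) = 0.4159 K/W
  R_conv,out = 1/(4πr²h) = 1/(4π·1.70²·18.7) = 0.001472 K/W
ΣR = 0.4176 K/W
ΔT = Q·ΣR = 84.1 × 0.4176 = 35.12 K
Heat flows outward, so T_out = T_in − ΔT = 40.9 − 35.12 = 5.78 °C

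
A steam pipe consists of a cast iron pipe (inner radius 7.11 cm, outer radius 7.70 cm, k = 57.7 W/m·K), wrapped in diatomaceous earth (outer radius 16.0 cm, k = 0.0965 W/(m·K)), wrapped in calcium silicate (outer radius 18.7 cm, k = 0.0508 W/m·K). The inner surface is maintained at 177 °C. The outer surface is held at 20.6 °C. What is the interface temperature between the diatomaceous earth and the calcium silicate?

Resistance network (inner→outer):
  R'_cast iron = ln(0.0770/0.0711)/(2πk) = 0.07972/(2π·57.7) = 2.199×10^-4 m·K/W
  R'_diatomaceous earth = ln(0.160/0.0770)/(2πk) = 0.7314/(2π·0.0965) = 1.206 m·K/W
  R'_calcium silicate = ln(0.187/0.160)/(2πk) = 0.1559/(2π·0.0508) = 0.4885 m·K/W
ΣR = 2.199×10^-4 + 1.206 + 0.4885 = 1.695 m·K/W
Q' = ΔT/ΣR = (177 °C − 20.6 °C)/1.695 = 92.27 W/m
From the inner boundary to the diatomaceous earth/calcium silicate interface, ΣR_partial = 1.206 m·K/W.
T_interface = T_in − Q'·ΣR_partial = 177 °C − (92.27)(1.206) = 65.7 °C

T = 65.7 °C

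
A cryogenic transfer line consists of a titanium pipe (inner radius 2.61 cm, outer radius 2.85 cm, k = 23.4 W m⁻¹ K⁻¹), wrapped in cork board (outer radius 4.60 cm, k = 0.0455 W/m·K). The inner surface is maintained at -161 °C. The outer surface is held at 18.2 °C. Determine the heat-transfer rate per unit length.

Series thermal resistances, inner to outer:
  R'_titanium = ln(0.0285/0.0261)/(2πk) = 0.08797/(2π·23.4) = 5.983×10^-4 m·K/W
  R'_cork board = ln(0.0460/0.0285)/(2πk) = 0.4787/(2π·0.0455) = 1.675 m·K/W
ΣR = 5.983×10^-4 + 1.675 = 1.676 m·K/W
Q' = ΔT/ΣR = (-161 °C − 18.2 °C)/1.676 = -107 W/m
(Negative Q' ⇒ heat flows inward; heat gain = 107 W/m.)

Q' = 107 W/m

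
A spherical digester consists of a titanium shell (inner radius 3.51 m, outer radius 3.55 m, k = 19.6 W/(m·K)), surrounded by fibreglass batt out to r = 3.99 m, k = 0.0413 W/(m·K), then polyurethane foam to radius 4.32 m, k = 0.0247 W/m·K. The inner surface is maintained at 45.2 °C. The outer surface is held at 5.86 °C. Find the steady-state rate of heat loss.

Q = 324 W

Series thermal resistances, inner to outer:
  R_titanium = (1/3.51 − 1/3.55)/(4πk) = 0.003210/(4π·19.6) = 1.303×10^-5 K/W
  R_fibreglass batt = (1/3.55 − 1/3.99)/(4πk) = 0.03106/(4π·0.0413) = 0.05985 K/W
  R_polyurethane foam = (1/3.99 − 1/4.32)/(4πk) = 0.01915/(4π·0.0247) = 0.06168 K/W
ΣR = 1.303×10^-5 + 0.05985 + 0.06168 = 0.1215 K/W
Q = ΔT/ΣR = (45.2 °C − 5.86 °C)/0.1215 = 324 W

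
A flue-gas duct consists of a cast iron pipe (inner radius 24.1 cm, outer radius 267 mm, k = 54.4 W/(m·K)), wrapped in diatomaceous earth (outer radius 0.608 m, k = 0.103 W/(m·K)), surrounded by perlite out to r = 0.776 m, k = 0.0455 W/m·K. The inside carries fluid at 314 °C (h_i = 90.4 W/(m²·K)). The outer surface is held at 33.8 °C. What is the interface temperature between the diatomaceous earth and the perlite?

Resistance network (inner→outer):
  R'_conv,in = 1/(2πr h) = 1/(2π·0.241·90.4) = 0.007305 m·K/W
  R'_cast iron = ln(0.267/0.241)/(2πk) = 0.1025/(2π·54.4) = 2.997×10^-4 m·K/W
  R'_diatomaceous earth = ln(0.608/0.267)/(2πk) = 0.8229/(2π·0.103) = 1.272 m·K/W
  R'_perlite = ln(0.776/0.608)/(2πk) = 0.2440/(2π·0.0455) = 0.8534 m·K/W
ΣR = 0.007305 + 2.997×10^-4 + 1.272 + 0.8534 = 2.133 m·K/W
Q' = ΔT/ΣR = (314 °C − 33.8 °C)/2.133 = 131.4 W/m
From the inner boundary to the diatomaceous earth/perlite interface, ΣR_partial = 1.280 m·K/W.
T_interface = T_in − Q'·ΣR_partial = 314 °C − (131.4)(1.280) = 146 °C

T = 146 °C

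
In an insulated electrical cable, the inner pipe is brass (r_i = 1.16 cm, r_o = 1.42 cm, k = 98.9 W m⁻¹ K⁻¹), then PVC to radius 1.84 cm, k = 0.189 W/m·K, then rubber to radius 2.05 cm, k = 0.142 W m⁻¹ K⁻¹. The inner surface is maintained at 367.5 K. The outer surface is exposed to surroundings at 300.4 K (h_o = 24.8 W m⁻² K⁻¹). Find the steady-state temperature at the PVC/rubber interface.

Treat each layer as a resistance in series:
  R'_brass = ln(0.0142/0.0116)/(2πk) = 0.2022/(2π·98.9) = 3.254×10^-4 m·K/W
  R'_PVC = ln(0.0184/0.0142)/(2πk) = 0.2591/(2π·0.189) = 0.2182 m·K/W
  R'_rubber = ln(0.0205/0.0184)/(2πk) = 0.1081/(2π·0.142) = 0.1211 m·K/W
  R'_conv,out = 1/(2πr h) = 1/(2π·0.0205·24.8) = 0.3131 m·K/W
ΣR = 3.254×10^-4 + 0.2182 + 0.1211 + 0.3131 = 0.6527 m·K/W
Q' = ΔT/ΣR = (367.5 K − 300.4 K)/0.6527 = 102.8 W/m
From the inner boundary to the PVC/rubber interface, ΣR_partial = 0.2185 m·K/W.
T_interface = T_in − Q'·ΣR_partial = 367.5 K − (102.8)(0.2185) = 345.0 K

T = 345.0 K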